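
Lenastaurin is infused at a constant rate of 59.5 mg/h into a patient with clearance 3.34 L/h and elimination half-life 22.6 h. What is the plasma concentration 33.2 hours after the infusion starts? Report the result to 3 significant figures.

Css = rate / CL = 59.5 / 3.34 = 17.81 mg/L
k = ln 2 / 22.6 = 0.03067 h⁻¹
C(t) = Css (1 − e^(−kt)) = 17.81 × (1 − e^(−1.018)) = 17.81 × 0.6388 ≈ 11.4 mg/L

11.4 mg/L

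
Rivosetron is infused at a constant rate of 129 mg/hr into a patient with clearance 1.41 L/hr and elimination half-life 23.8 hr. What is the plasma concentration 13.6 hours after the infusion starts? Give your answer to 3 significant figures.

Css = rate / CL = 129 / 1.41 = 91.49 µg/mL
k = ln 2 / 23.8 = 0.02912 hr⁻¹
C(t) = Css (1 − e^(−kt)) = 91.49 × (1 − e^(−0.3961)) = 91.49 × 0.3270 ≈ 29.9 µg/mL

29.9 µg/mL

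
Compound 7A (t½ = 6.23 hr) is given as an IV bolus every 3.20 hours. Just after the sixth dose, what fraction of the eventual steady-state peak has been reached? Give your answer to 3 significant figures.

k = ln 2 / 6.23 = 0.1113 hr⁻¹
f_n = 1 − e^(−nkτ) = 1 − e^(−6 × 0.1113 × 3.20) = 1 − e^(−2.136) = 1 − 0.1181 ≈ 0.882

0.882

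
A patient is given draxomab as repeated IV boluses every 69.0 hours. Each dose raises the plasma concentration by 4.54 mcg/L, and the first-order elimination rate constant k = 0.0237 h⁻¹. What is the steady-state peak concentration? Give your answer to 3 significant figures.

Fraction remaining after one interval: e^(−kτ) = e^(−0.02370 × 69.0) = 0.1949
R = 1 / (1 − 0.1949) = 1.242
Css,max = 4.54 × 1.242 ≈ 5.64 mcg/L

5.64 mcg/L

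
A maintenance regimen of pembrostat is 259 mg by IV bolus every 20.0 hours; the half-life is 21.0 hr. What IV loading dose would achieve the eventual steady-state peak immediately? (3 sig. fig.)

536 mg

k = ln 2 / 21.0 = 0.03301 hr⁻¹
Accumulation ratio R = 1 / (1 − e^(−kτ)) = 1 / (1 − e^(−0.03301×20.0)) = 1 / (1 − 0.5168) = 2.069
Loading dose = maintenance dose × R = 259 × 2.069 ≈ 536 mg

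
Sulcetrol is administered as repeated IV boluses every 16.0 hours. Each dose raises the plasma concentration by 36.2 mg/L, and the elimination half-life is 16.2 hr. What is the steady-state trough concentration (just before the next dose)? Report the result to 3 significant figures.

k = ln 2 / 16.2 = 0.04279 hr⁻¹
Fraction remaining after one interval: e^(−kτ) = e^(−0.04279 × 16.0) = 0.5043
R = 1 / (1 − 0.5043) = 2.017
Css,max = 36.2 × 2.017 = 73.03 mg/L
Css,min = Css,max × e^(−kτ) = 73.03 × 0.5043 ≈ 36.8 mg/L

36.8 mg/L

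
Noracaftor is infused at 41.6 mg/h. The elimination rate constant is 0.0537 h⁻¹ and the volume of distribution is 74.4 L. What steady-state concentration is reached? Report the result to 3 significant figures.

10.4 mg/L

CL = k · V = 0.0537 × 74.4 = 3.995 L/h
Css = rate / CL = 41.6 / 3.995 ≈ 10.4 mg/L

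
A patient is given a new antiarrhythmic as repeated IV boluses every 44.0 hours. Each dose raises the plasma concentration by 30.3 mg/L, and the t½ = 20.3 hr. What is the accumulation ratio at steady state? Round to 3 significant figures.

1.29

k = ln 2 / 20.3 = 0.03415 hr⁻¹
Fraction remaining after one interval: e^(−kτ) = e^(−0.03415 × 44.0) = 0.2226
R = 1 / (1 − 0.2226) = 1 / 0.7774 ≈ 1.29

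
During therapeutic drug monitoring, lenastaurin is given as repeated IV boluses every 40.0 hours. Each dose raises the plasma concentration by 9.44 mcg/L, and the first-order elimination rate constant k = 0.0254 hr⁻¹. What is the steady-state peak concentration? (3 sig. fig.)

Fraction remaining after one interval: e^(−kτ) = e^(−0.02540 × 40.0) = 0.3620
R = 1 / (1 − 0.3620) = 1.567
Css,max = 9.44 × 1.567 ≈ 14.8 mcg/L

14.8 mcg/L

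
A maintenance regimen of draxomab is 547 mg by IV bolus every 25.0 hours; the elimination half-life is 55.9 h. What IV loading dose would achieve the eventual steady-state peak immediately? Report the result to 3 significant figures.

2050 mg

k = ln 2 / 55.9 = 0.01240 h⁻¹
Accumulation ratio R = 1 / (1 − e^(−kτ)) = 1 / (1 − e^(−0.01240×25.0)) = 1 / (1 − 0.7335) = 3.752
Loading dose = maintenance dose × R = 547 × 3.752 ≈ 2050 mg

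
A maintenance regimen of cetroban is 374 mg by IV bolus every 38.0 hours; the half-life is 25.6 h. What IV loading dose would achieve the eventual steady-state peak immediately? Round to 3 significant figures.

k = ln 2 / 25.6 = 0.02708 h⁻¹
Accumulation ratio R = 1 / (1 − e^(−kτ)) = 1 / (1 − e^(−0.02708×38.0)) = 1 / (1 − 0.3574) = 1.556
Loading dose = maintenance dose × R = 374 × 1.556 ≈ 582 mg

582 mg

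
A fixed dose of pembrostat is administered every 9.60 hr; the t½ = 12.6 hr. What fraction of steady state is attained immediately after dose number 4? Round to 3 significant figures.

0.879

k = ln 2 / 12.6 = 0.05501 hr⁻¹
f_n = 1 − e^(−nkτ) = 1 − e^(−4 × 0.05501 × 9.60) = 1 − e^(−2.112) = 1 − 0.1209 ≈ 0.879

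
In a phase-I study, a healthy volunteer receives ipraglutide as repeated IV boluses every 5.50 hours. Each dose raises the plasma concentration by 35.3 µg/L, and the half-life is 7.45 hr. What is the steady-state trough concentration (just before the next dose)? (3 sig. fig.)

52.8 µg/L

k = ln 2 / 7.45 = 0.09304 hr⁻¹
Fraction remaining after one interval: e^(−kτ) = e^(−0.09304 × 5.50) = 0.5995
R = 1 / (1 − 0.5995) = 2.497
Css,max = 35.3 × 2.497 = 88.13 µg/L
Css,min = Css,max × e^(−kτ) = 88.13 × 0.5995 ≈ 52.8 µg/L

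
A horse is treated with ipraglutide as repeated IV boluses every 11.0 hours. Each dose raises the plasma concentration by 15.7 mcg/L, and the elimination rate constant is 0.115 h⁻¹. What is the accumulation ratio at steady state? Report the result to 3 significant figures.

Fraction remaining after one interval: e^(−kτ) = e^(−0.1150 × 11.0) = 0.2822
R = 1 / (1 − 0.2822) = 1 / 0.7178 ≈ 1.39

1.39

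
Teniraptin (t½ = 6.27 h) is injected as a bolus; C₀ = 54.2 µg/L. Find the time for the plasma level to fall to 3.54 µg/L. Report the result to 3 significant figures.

k = ln 2 / 6.27 = 0.1105 h⁻¹
C(t) = C₀ e^(−kt)  ⇒  t = ln(C₀/C) / k
t = ln(54.2/3.54) / 0.1105 = 2.729 / 0.1105 ≈ 24.7 hours

24.7 hours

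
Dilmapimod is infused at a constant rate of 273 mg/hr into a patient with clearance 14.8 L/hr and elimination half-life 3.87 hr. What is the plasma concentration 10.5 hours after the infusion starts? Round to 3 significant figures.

Css = rate / CL = 273 / 14.8 = 18.45 µg/mL
k = ln 2 / 3.87 = 0.1791 hr⁻¹
C(t) = Css (1 − e^(−kt)) = 18.45 × (1 − e^(−1.881)) = 18.45 × 0.8475 ≈ 15.6 µg/mL

15.6 µg/mL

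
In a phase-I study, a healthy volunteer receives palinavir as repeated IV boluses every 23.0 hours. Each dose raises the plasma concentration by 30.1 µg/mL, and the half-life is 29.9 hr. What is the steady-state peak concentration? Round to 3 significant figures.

k = ln 2 / 29.9 = 0.02318 hr⁻¹
Fraction remaining after one interval: e^(−kτ) = e^(−0.02318 × 23.0) = 0.5867
R = 1 / (1 − 0.5867) = 2.420
Css,max = 30.1 × 2.420 ≈ 72.8 µg/mL

72.8 µg/mL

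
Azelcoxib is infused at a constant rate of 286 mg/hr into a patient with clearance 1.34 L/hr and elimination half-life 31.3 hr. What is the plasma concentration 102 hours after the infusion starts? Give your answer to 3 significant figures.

Css = rate / CL = 286 / 1.34 = 213.4 µg/mL
k = ln 2 / 31.3 = 0.02215 hr⁻¹
C(t) = Css (1 − e^(−kt)) = 213.4 × (1 − e^(−2.259)) = 213.4 × 0.8955 ≈ 191 µg/mL

191 µg/mL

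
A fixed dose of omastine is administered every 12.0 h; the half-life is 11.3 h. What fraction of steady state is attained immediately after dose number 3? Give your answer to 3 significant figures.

0.890

k = ln 2 / 11.3 = 0.06134 h⁻¹
f_n = 1 − e^(−nkτ) = 1 − e^(−3 × 0.06134 × 12.0) = 1 − e^(−2.208) = 1 − 0.1099 ≈ 0.890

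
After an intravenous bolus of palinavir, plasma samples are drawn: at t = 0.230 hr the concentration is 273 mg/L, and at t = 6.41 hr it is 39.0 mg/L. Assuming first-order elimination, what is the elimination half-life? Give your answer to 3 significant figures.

k = ln(C₁/C₂) / (t₂ − t₁) = ln(273/39.0) / (6.41 − 0.230)
  = 1.946 / 6.180 = 0.3149 hr⁻¹
t½ = ln 2 / k = ln 2 / 0.3149 ≈ 2.20 hours

2.20 hours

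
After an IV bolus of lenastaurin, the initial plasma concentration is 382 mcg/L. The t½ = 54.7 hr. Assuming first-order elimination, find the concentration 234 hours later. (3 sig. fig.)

k = ln 2 / 54.7 = 0.01267 hr⁻¹
C(t) = C₀ e^(−kt) = 382 × e^(−0.01267 × 234) = 382 × e^(−2.965) = 382 × 0.05155 ≈ 19.7 mcg/L

19.7 mcg/L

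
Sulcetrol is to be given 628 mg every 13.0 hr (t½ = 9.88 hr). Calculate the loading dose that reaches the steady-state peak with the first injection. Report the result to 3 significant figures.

1050 mg

k = ln 2 / 9.88 = 0.07016 hr⁻¹
Accumulation ratio R = 1 / (1 − e^(−kτ)) = 1 / (1 − e^(−0.07016×13.0)) = 1 / (1 − 0.4017) = 1.671
Loading dose = maintenance dose × R = 628 × 1.671 ≈ 1050 mg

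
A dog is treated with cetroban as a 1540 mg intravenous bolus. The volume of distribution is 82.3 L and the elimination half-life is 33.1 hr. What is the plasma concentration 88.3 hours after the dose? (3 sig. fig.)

C₀ = dose / V = 1540 / 82.3 = 18.71 mg/L
k = ln 2 / 33.1 = 0.02094 hr⁻¹
C(t) = C₀ e^(−kt) = 18.71 × e^(−0.02094 × 88.3) = 18.71 × e^(−1.849) = 18.71 × 0.1574 ≈ 2.94 mg/L

2.94 mg/L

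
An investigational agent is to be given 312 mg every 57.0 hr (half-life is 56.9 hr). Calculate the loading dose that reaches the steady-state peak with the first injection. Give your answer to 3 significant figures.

623 mg

k = ln 2 / 56.9 = 0.01218 hr⁻¹
Accumulation ratio R = 1 / (1 − e^(−kτ)) = 1 / (1 − e^(−0.01218×57.0)) = 1 / (1 − 0.4994) = 1.998
Loading dose = maintenance dose × R = 312 × 1.998 ≈ 623 mg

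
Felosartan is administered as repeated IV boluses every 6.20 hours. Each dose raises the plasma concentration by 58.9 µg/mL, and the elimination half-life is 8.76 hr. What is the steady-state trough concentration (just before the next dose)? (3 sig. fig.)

k = ln 2 / 8.76 = 0.07913 hr⁻¹
Fraction remaining after one interval: e^(−kτ) = e^(−0.07913 × 6.20) = 0.6123
R = 1 / (1 − 0.6123) = 2.579
Css,max = 58.9 × 2.579 = 151.9 µg/mL
Css,min = Css,max × e^(−kτ) = 151.9 × 0.6123 ≈ 93.0 µg/mL

93.0 µg/mL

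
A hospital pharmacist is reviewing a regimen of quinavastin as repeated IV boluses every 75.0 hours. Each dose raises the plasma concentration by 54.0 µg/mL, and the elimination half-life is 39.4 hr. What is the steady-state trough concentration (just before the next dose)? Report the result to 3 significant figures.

k = ln 2 / 39.4 = 0.01759 hr⁻¹
Fraction remaining after one interval: e^(−kτ) = e^(−0.01759 × 75.0) = 0.2673
R = 1 / (1 − 0.2673) = 1.365
Css,max = 54.0 × 1.365 = 73.70 µg/mL
Css,min = Css,max × e^(−kτ) = 73.70 × 0.2673 ≈ 19.7 µg/mL

19.7 µg/mL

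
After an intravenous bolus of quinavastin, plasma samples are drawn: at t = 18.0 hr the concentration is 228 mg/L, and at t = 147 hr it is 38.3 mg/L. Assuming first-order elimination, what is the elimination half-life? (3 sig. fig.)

50.1 hours

k = ln(C₁/C₂) / (t₂ − t₁) = ln(228/38.3) / (147 − 18.0)
  = 1.784 / 129.0 = 0.01383 hr⁻¹
t½ = ln 2 / k = ln 2 / 0.01383 ≈ 50.1 hours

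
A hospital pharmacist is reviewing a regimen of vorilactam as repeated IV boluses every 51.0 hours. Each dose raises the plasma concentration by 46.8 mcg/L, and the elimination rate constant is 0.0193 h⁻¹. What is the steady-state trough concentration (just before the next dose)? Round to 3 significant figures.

Fraction remaining after one interval: e^(−kτ) = e^(−0.01930 × 51.0) = 0.3737
R = 1 / (1 − 0.3737) = 1.597
Css,max = 46.8 × 1.597 = 74.72 mcg/L
Css,min = Css,max × e^(−kτ) = 74.72 × 0.3737 ≈ 27.9 mcg/L

27.9 mcg/L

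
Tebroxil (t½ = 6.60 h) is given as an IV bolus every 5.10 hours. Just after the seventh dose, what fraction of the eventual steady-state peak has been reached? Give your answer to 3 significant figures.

0.976

k = ln 2 / 6.60 = 0.1050 h⁻¹
f_n = 1 − e^(−nkτ) = 1 − e^(−7 × 0.1050 × 5.10) = 1 − e^(−3.749) = 1 − 0.02353 ≈ 0.976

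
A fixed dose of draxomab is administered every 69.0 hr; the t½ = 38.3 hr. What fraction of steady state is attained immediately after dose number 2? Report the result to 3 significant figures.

0.918

k = ln 2 / 38.3 = 0.01810 hr⁻¹
f_n = 1 − e^(−nkτ) = 1 − e^(−2 × 0.01810 × 69.0) = 1 − e^(−2.498) = 1 − 0.08229 ≈ 0.918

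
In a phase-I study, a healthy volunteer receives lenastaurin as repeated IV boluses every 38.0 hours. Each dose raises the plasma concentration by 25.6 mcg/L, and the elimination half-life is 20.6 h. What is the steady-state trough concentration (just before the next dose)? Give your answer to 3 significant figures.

9.88 mcg/L

k = ln 2 / 20.6 = 0.03365 h⁻¹
Fraction remaining after one interval: e^(−kτ) = e^(−0.03365 × 38.0) = 0.2784
R = 1 / (1 − 0.2784) = 1.386
Css,max = 25.6 × 1.386 = 35.48 mcg/L
Css,min = Css,max × e^(−kτ) = 35.48 × 0.2784 ≈ 9.88 mcg/L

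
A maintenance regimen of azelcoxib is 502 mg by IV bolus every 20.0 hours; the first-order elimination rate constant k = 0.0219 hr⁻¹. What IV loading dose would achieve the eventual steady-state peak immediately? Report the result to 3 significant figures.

Accumulation ratio R = 1 / (1 − e^(−kτ)) = 1 / (1 − e^(−0.02190×20.0)) = 1 / (1 − 0.6453) = 2.819
Loading dose = maintenance dose × R = 502 × 2.819 ≈ 1420 mg

1420 mg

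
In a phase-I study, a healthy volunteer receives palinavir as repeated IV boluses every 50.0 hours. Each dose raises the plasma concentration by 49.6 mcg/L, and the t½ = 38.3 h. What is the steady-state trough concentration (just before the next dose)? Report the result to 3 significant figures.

k = ln 2 / 38.3 = 0.01810 h⁻¹
Fraction remaining after one interval: e^(−kτ) = e^(−0.01810 × 50.0) = 0.4046
R = 1 / (1 − 0.4046) = 1.680
Css,max = 49.6 × 1.680 = 83.30 mcg/L
Css,min = Css,max × e^(−kτ) = 83.30 × 0.4046 ≈ 33.7 mcg/L

33.7 mcg/L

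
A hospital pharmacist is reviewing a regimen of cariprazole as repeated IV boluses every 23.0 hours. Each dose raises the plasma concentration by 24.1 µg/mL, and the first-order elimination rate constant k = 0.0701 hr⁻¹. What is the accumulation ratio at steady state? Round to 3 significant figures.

Fraction remaining after one interval: e^(−kτ) = e^(−0.07010 × 23.0) = 0.1994
R = 1 / (1 − 0.1994) = 1 / 0.8006 ≈ 1.25

1.25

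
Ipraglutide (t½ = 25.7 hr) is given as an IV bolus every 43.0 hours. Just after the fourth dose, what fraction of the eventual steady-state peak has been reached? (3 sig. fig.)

k = ln 2 / 25.7 = 0.02697 hr⁻¹
f_n = 1 − e^(−nkτ) = 1 − e^(−4 × 0.02697 × 43.0) = 1 − e^(−4.639) = 1 − 0.009668 ≈ 0.990

0.990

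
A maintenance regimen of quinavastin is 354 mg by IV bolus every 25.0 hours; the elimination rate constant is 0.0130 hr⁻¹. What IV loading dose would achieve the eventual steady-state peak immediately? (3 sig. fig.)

1280 mg

Accumulation ratio R = 1 / (1 − e^(−kτ)) = 1 / (1 − e^(−0.01300×25.0)) = 1 / (1 − 0.7225) = 3.604
Loading dose = maintenance dose × R = 354 × 3.604 ≈ 1280 mg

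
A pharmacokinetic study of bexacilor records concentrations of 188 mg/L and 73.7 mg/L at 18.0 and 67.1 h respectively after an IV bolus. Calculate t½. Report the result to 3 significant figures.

36.3 hours

k = ln(C₁/C₂) / (t₂ − t₁) = ln(188/73.7) / (67.1 − 18.0)
  = 0.9364 / 49.10 = 0.01907 h⁻¹
t½ = ln 2 / k = ln 2 / 0.01907 ≈ 36.3 hours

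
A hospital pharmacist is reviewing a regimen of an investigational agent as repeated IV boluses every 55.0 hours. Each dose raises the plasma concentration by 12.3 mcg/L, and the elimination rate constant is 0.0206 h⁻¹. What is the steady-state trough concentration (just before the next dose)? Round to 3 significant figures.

5.84 mcg/L

Fraction remaining after one interval: e^(−kτ) = e^(−0.02060 × 55.0) = 0.3221
R = 1 / (1 − 0.3221) = 1.475
Css,max = 12.3 × 1.475 = 18.14 mcg/L
Css,min = Css,max × e^(−kτ) = 18.14 × 0.3221 ≈ 5.84 mcg/L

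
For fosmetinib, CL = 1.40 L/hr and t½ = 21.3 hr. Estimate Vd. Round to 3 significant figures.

43.0 L

k = ln 2 / t½ = ln 2 / 21.3 = 0.03254 hr⁻¹
V = CL / k = 1.40 / 0.03254 ≈ 43.0 L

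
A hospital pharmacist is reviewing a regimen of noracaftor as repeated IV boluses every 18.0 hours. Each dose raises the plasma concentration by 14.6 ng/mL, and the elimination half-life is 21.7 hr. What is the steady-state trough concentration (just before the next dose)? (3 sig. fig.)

18.8 ng/mL

k = ln 2 / 21.7 = 0.03194 hr⁻¹
Fraction remaining after one interval: e^(−kτ) = e^(−0.03194 × 18.0) = 0.5627
R = 1 / (1 − 0.5627) = 2.287
Css,max = 14.6 × 2.287 = 33.39 ng/mL
Css,min = Css,max × e^(−kτ) = 33.39 × 0.5627 ≈ 18.8 ng/mL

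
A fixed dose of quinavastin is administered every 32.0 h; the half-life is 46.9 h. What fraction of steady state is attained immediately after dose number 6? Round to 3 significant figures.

k = ln 2 / 46.9 = 0.01478 h⁻¹
f_n = 1 − e^(−nkτ) = 1 − e^(−6 × 0.01478 × 32.0) = 1 − e^(−2.838) = 1 − 0.05857 ≈ 0.941

0.941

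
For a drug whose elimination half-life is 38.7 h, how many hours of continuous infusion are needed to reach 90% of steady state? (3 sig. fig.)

k = ln 2 / 38.7 = 0.01791 h⁻¹
f = 1 − e^(−kt)  ⇒  t = −ln(1 − f) / k
t = −ln(1 − 0.9) / 0.01791 = 2.303 / 0.01791 ≈ 129 hours

129 hours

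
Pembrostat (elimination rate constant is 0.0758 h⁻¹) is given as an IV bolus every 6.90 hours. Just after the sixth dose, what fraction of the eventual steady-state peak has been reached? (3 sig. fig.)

f_n = 1 − e^(−nkτ) = 1 − e^(−6 × 0.07580 × 6.90) = 1 − e^(−3.138) = 1 − 0.04336 ≈ 0.957

0.957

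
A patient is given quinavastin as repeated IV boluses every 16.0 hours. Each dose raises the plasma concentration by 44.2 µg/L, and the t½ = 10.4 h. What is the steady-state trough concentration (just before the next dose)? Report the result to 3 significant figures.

k = ln 2 / 10.4 = 0.06665 h⁻¹
Fraction remaining after one interval: e^(−kτ) = e^(−0.06665 × 16.0) = 0.3443
R = 1 / (1 − 0.3443) = 1.525
Css,max = 44.2 × 1.525 = 67.40 µg/L
Css,min = Css,max × e^(−kτ) = 67.40 × 0.3443 ≈ 23.2 µg/L

23.2 µg/L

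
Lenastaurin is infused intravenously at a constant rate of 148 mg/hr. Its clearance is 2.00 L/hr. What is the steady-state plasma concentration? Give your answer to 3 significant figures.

74.0 mg/L

Css = infusion rate / CL = 148 / 2.00 ≈ 74.0 mg/L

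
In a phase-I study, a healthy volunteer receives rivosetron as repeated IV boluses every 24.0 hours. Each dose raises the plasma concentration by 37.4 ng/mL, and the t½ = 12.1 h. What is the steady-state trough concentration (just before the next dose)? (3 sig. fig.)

k = ln 2 / 12.1 = 0.05728 h⁻¹
Fraction remaining after one interval: e^(−kτ) = e^(−0.05728 × 24.0) = 0.2529
R = 1 / (1 − 0.2529) = 1.338
Css,max = 37.4 × 1.338 = 50.06 ng/mL
Css,min = Css,max × e^(−kτ) = 50.06 × 0.2529 ≈ 12.7 ng/mL

12.7 ng/mL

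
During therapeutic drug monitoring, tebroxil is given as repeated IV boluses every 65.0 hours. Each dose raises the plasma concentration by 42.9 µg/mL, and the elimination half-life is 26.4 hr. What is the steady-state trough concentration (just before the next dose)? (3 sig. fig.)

9.51 µg/mL

k = ln 2 / 26.4 = 0.02626 hr⁻¹
Fraction remaining after one interval: e^(−kτ) = e^(−0.02626 × 65.0) = 0.1815
R = 1 / (1 − 0.1815) = 1.222
Css,max = 42.9 × 1.222 = 52.41 µg/mL
Css,min = Css,max × e^(−kτ) = 52.41 × 0.1815 ≈ 9.51 µg/mL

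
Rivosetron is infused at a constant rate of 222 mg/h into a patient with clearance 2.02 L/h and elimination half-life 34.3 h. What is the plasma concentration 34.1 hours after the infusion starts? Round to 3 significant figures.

54.7 mg/L

Css = rate / CL = 222 / 2.02 = 109.9 mg/L
k = ln 2 / 34.3 = 0.02021 h⁻¹
C(t) = Css (1 − e^(−kt)) = 109.9 × (1 − e^(−0.6891)) = 109.9 × 0.4980 ≈ 54.7 mg/L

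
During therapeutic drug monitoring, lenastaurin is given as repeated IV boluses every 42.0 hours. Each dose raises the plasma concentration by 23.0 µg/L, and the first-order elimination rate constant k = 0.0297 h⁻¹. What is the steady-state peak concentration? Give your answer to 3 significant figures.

Fraction remaining after one interval: e^(−kτ) = e^(−0.02970 × 42.0) = 0.2873
R = 1 / (1 − 0.2873) = 1.403
Css,max = 23.0 × 1.403 ≈ 32.3 µg/L

32.3 µg/L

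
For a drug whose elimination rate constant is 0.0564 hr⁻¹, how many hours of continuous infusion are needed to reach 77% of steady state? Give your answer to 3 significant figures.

f = 1 − e^(−kt)  ⇒  t = −ln(1 − f) / k
t = −ln(1 − 0.77) / 0.05640 = 1.470 / 0.05640 ≈ 26.1 hours

26.1 hours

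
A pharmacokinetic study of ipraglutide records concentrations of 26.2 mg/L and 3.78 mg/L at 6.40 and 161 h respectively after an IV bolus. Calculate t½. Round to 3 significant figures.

55.4 hours

k = ln(C₁/C₂) / (t₂ − t₁) = ln(26.2/3.78) / (161 − 6.40)
  = 1.936 / 154.6 = 0.01252 h⁻¹
t½ = ln 2 / k = ln 2 / 0.01252 ≈ 55.4 hours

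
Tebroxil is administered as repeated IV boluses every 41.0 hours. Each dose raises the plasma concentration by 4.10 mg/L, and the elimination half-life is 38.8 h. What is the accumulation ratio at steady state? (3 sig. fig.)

1.93

k = ln 2 / 38.8 = 0.01786 h⁻¹
Fraction remaining after one interval: e^(−kτ) = e^(−0.01786 × 41.0) = 0.4807
R = 1 / (1 − 0.4807) = 1 / 0.5193 ≈ 1.93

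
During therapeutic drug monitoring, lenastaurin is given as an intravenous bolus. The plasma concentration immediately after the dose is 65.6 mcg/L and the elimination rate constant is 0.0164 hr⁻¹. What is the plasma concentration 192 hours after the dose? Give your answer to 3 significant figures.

C(t) = C₀ e^(−kt) = 65.6 × e^(−0.01640 × 192) = 65.6 × e^(−3.149) = 65.6 × 0.04290 ≈ 2.81 mcg/L

2.81 mcg/L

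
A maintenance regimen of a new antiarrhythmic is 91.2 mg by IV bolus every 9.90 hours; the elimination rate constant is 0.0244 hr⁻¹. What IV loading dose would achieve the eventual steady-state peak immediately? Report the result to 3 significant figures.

Accumulation ratio R = 1 / (1 − e^(−kτ)) = 1 / (1 − e^(−0.02440×9.90)) = 1 / (1 − 0.7854) = 4.660
Loading dose = maintenance dose × R = 91.2 × 4.660 ≈ 425 mg

425 mg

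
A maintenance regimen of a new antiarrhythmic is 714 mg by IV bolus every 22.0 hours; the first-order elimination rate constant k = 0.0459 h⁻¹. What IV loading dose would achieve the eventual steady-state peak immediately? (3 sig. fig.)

Accumulation ratio R = 1 / (1 − e^(−kτ)) = 1 / (1 − e^(−0.04590×22.0)) = 1 / (1 − 0.3643) = 1.573
Loading dose = maintenance dose × R = 714 × 1.573 ≈ 1120 mg

1120 mg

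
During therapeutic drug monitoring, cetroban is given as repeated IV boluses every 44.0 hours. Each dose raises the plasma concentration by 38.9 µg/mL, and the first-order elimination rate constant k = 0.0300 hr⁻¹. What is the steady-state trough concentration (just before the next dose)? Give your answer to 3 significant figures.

14.2 µg/mL

Fraction remaining after one interval: e^(−kτ) = e^(−0.03000 × 44.0) = 0.2671
R = 1 / (1 − 0.2671) = 1.365
Css,max = 38.9 × 1.365 = 53.08 µg/mL
Css,min = Css,max × e^(−kτ) = 53.08 × 0.2671 ≈ 14.2 µg/mL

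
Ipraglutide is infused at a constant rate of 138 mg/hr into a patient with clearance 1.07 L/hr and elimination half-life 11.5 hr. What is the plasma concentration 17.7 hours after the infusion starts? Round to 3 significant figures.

Css = rate / CL = 138 / 1.07 = 129.0 µg/mL
k = ln 2 / 11.5 = 0.06027 hr⁻¹
C(t) = Css (1 − e^(−kt)) = 129.0 × (1 − e^(−1.067)) = 129.0 × 0.6559 ≈ 84.6 µg/mL

84.6 µg/mL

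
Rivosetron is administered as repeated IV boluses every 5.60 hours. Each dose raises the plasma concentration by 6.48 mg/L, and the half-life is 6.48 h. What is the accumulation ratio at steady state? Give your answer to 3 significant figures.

2.22

k = ln 2 / 6.48 = 0.1070 h⁻¹
Fraction remaining after one interval: e^(−kτ) = e^(−0.1070 × 5.60) = 0.5494
R = 1 / (1 − 0.5494) = 1 / 0.4506 ≈ 2.22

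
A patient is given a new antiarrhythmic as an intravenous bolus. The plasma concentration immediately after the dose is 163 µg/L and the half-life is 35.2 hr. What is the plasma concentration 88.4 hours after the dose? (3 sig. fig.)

28.6 µg/L

k = ln 2 / 35.2 = 0.01969 hr⁻¹
C(t) = C₀ e^(−kt) = 163 × e^(−0.01969 × 88.4) = 163 × e^(−1.741) = 163 × 0.1754 ≈ 28.6 µg/L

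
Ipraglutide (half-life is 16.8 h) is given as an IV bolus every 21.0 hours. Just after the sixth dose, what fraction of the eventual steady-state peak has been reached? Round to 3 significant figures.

0.994

k = ln 2 / 16.8 = 0.04126 h⁻¹
f_n = 1 − e^(−nkτ) = 1 − e^(−6 × 0.04126 × 21.0) = 1 − e^(−5.199) = 1 − 0.005524 ≈ 0.994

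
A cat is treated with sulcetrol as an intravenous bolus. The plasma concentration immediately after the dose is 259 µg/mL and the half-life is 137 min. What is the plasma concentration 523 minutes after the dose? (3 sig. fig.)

18.4 µg/mL

k = ln 2 / 137 = 0.005059 min⁻¹
C(t) = C₀ e^(−kt) = 259 × e^(−0.005059 × 523) = 259 × e^(−2.646) = 259 × 0.07093 ≈ 18.4 µg/mL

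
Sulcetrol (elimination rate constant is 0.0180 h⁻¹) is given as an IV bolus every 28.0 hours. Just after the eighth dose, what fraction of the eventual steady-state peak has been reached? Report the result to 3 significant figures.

f_n = 1 − e^(−nkτ) = 1 − e^(−8 × 0.01800 × 28.0) = 1 − e^(−4.032) = 1 − 0.01774 ≈ 0.982

0.982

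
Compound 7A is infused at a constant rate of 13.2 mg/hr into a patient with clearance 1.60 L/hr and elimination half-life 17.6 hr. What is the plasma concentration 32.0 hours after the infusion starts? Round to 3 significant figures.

5.91 µg/mL

Css = rate / CL = 13.2 / 1.60 = 8.250 µg/mL
k = ln 2 / 17.6 = 0.03938 hr⁻¹
C(t) = Css (1 − e^(−kt)) = 8.250 × (1 − e^(−1.260)) = 8.250 × 0.7164 ≈ 5.91 µg/mL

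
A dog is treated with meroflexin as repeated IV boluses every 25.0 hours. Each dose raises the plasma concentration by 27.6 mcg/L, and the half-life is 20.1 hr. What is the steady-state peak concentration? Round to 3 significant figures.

47.8 mcg/L

k = ln 2 / 20.1 = 0.03448 hr⁻¹
Fraction remaining after one interval: e^(−kτ) = e^(−0.03448 × 25.0) = 0.4223
R = 1 / (1 − 0.4223) = 1.731
Css,max = 27.6 × 1.731 ≈ 47.8 mcg/L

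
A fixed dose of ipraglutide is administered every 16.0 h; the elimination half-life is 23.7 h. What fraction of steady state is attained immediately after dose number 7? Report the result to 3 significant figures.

k = ln 2 / 23.7 = 0.02925 h⁻¹
f_n = 1 − e^(−nkτ) = 1 − e^(−7 × 0.02925 × 16.0) = 1 − e^(−3.276) = 1 − 0.03779 ≈ 0.962

0.962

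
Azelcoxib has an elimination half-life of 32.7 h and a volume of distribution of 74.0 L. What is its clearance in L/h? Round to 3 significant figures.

k = ln 2 / t½ = ln 2 / 32.7 = 0.02120 h⁻¹
CL = k · V = 0.02120 × 74.0 ≈ 1.57 L/h

1.57 L/h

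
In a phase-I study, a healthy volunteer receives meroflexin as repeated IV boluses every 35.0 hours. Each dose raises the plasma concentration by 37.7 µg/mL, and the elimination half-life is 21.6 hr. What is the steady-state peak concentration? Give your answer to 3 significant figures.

k = ln 2 / 21.6 = 0.03209 hr⁻¹
Fraction remaining after one interval: e^(−kτ) = e^(−0.03209 × 35.0) = 0.3253
R = 1 / (1 − 0.3253) = 1.482
Css,max = 37.7 × 1.482 ≈ 55.9 µg/mL

55.9 µg/mL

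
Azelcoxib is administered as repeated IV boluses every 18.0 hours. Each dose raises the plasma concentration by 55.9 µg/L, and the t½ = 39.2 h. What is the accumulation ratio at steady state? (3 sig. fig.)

3.67

k = ln 2 / 39.2 = 0.01768 h⁻¹
Fraction remaining after one interval: e^(−kτ) = e^(−0.01768 × 18.0) = 0.7274
R = 1 / (1 − 0.7274) = 1 / 0.2726 ≈ 3.67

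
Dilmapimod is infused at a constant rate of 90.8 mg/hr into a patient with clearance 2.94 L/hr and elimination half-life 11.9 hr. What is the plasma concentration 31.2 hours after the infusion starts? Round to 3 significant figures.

25.9 µg/mL

Css = rate / CL = 90.8 / 2.94 = 30.88 µg/mL
k = ln 2 / 11.9 = 0.05825 hr⁻¹
C(t) = Css (1 − e^(−kt)) = 30.88 × (1 − e^(−1.817)) = 30.88 × 0.8375 ≈ 25.9 µg/mL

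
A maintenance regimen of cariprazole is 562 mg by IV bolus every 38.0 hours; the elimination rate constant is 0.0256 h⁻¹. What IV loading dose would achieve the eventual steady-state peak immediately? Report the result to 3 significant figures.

904 mg

Accumulation ratio R = 1 / (1 − e^(−kτ)) = 1 / (1 − e^(−0.02560×38.0)) = 1 / (1 − 0.3780) = 1.608
Loading dose = maintenance dose × R = 562 × 1.608 ≈ 904 mg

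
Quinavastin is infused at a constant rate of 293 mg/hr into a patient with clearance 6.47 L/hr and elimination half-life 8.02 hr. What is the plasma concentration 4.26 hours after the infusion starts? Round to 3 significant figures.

13.9 µg/mL

Css = rate / CL = 293 / 6.47 = 45.29 µg/mL
k = ln 2 / 8.02 = 0.08643 hr⁻¹
C(t) = Css (1 − e^(−kt)) = 45.29 × (1 − e^(−0.3682)) = 45.29 × 0.3080 ≈ 13.9 µg/mL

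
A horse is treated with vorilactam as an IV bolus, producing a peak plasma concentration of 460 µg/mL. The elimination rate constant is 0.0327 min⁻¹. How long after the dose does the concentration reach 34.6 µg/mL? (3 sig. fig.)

C(t) = C₀ e^(−kt)  ⇒  t = ln(C₀/C) / k
t = ln(460/34.6) / 0.03270 = 2.587 / 0.03270 ≈ 79.1 minutes

79.1 minutes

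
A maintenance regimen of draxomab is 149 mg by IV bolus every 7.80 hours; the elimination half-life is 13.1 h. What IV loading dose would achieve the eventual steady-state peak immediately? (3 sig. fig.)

k = ln 2 / 13.1 = 0.05291 h⁻¹
Accumulation ratio R = 1 / (1 − e^(−kτ)) = 1 / (1 − e^(−0.05291×7.80)) = 1 / (1 − 0.6619) = 2.957
Loading dose = maintenance dose × R = 149 × 2.957 ≈ 441 mg

441 mg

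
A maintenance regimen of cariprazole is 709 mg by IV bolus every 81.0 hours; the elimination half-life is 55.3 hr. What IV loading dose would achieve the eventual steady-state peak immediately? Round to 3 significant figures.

1110 mg

k = ln 2 / 55.3 = 0.01253 hr⁻¹
Accumulation ratio R = 1 / (1 − e^(−kτ)) = 1 / (1 − e^(−0.01253×81.0)) = 1 / (1 − 0.3623) = 1.568
Loading dose = maintenance dose × R = 709 × 1.568 ≈ 1110 mg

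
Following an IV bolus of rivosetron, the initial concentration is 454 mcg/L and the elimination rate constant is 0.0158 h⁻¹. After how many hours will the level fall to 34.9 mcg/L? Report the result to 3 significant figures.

C(t) = C₀ e^(−kt)  ⇒  t = ln(C₀/C) / k
t = ln(454/34.9) / 0.01580 = 2.566 / 0.01580 ≈ 162 hours

162 hours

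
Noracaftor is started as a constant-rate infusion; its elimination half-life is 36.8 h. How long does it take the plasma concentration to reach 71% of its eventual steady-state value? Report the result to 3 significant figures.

k = ln 2 / 36.8 = 0.01884 h⁻¹
f = 1 − e^(−kt)  ⇒  t = −ln(1 − f) / k
t = −ln(1 − 0.71) / 0.01884 = 1.238 / 0.01884 ≈ 65.7 hours

65.7 hours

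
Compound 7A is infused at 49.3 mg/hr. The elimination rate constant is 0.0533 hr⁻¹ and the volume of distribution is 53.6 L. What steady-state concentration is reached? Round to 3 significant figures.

17.3 mg/L

CL = k · V = 0.0533 × 53.6 = 2.857 L/hr
Css = rate / CL = 49.3 / 2.857 ≈ 17.3 mg/L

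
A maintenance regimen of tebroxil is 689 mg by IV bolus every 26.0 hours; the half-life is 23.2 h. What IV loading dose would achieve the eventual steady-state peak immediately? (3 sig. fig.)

k = ln 2 / 23.2 = 0.02988 h⁻¹
Accumulation ratio R = 1 / (1 − e^(−kτ)) = 1 / (1 − e^(−0.02988×26.0)) = 1 / (1 − 0.4599) = 1.851
Loading dose = maintenance dose × R = 689 × 1.851 ≈ 1280 mg

1280 mg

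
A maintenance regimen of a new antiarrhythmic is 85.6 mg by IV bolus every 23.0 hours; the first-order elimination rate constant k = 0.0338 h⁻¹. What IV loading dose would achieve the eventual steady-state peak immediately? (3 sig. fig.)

158 mg

Accumulation ratio R = 1 / (1 − e^(−kτ)) = 1 / (1 − e^(−0.03380×23.0)) = 1 / (1 − 0.4596) = 1.850
Loading dose = maintenance dose × R = 85.6 × 1.850 ≈ 158 mg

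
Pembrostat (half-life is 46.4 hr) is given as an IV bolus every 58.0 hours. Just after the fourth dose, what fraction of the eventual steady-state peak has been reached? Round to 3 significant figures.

k = ln 2 / 46.4 = 0.01494 hr⁻¹
f_n = 1 − e^(−nkτ) = 1 − e^(−4 × 0.01494 × 58.0) = 1 − e^(−3.466) = 1 − 0.03125 ≈ 0.969

0.969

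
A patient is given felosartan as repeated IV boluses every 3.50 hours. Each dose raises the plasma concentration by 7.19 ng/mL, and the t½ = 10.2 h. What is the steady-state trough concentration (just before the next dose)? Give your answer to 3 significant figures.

26.8 ng/mL

k = ln 2 / 10.2 = 0.06796 h⁻¹
Fraction remaining after one interval: e^(−kτ) = e^(−0.06796 × 3.50) = 0.7883
R = 1 / (1 − 0.7883) = 4.724
Css,max = 7.19 × 4.724 = 33.97 ng/mL
Css,min = Css,max × e^(−kτ) = 33.97 × 0.7883 ≈ 26.8 ng/mL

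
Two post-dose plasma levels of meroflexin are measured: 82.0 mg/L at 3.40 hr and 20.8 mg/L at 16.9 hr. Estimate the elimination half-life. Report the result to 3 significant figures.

6.82 hours

k = ln(C₁/C₂) / (t₂ − t₁) = ln(82.0/20.8) / (16.9 − 3.40)
  = 1.372 / 13.50 = 0.1016 hr⁻¹
t½ = ln 2 / k = ln 2 / 0.1016 ≈ 6.82 hours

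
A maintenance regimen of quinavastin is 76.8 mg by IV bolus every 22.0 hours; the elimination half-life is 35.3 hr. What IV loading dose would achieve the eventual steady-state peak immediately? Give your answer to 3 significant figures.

k = ln 2 / 35.3 = 0.01964 hr⁻¹
Accumulation ratio R = 1 / (1 − e^(−kτ)) = 1 / (1 − e^(−0.01964×22.0)) = 1 / (1 − 0.6492) = 2.851
Loading dose = maintenance dose × R = 76.8 × 2.851 ≈ 219 mg

219 mg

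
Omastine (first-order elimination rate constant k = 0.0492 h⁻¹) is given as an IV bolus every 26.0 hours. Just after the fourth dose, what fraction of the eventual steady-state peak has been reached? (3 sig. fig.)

0.994

f_n = 1 − e^(−nkτ) = 1 − e^(−4 × 0.04920 × 26.0) = 1 − e^(−5.117) = 1 − 0.005995 ≈ 0.994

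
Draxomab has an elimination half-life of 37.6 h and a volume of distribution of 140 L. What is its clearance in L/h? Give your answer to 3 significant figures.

k = ln 2 / t½ = ln 2 / 37.6 = 0.01843 h⁻¹
CL = k · V = 0.01843 × 140 ≈ 2.58 L/h

2.58 L/h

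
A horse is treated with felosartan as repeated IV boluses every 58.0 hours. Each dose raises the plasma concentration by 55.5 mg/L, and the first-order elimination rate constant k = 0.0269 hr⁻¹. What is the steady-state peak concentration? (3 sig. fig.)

70.3 mg/L

Fraction remaining after one interval: e^(−kτ) = e^(−0.02690 × 58.0) = 0.2101
R = 1 / (1 − 0.2101) = 1.266
Css,max = 55.5 × 1.266 ≈ 70.3 mg/L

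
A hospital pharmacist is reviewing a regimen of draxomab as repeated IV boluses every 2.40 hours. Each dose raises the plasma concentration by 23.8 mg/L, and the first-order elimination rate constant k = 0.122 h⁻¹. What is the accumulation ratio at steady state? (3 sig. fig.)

Fraction remaining after one interval: e^(−kτ) = e^(−0.1220 × 2.40) = 0.7462
R = 1 / (1 − 0.7462) = 1 / 0.2538 ≈ 3.94

3.94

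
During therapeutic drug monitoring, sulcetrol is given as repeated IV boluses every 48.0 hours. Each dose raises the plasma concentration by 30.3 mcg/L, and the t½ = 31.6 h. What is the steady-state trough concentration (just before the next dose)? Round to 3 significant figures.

16.2 mcg/L

k = ln 2 / 31.6 = 0.02194 h⁻¹
Fraction remaining after one interval: e^(−kτ) = e^(−0.02194 × 48.0) = 0.3489
R = 1 / (1 − 0.3489) = 1.536
Css,max = 30.3 × 1.536 = 46.54 mcg/L
Css,min = Css,max × e^(−kτ) = 46.54 × 0.3489 ≈ 16.2 mcg/L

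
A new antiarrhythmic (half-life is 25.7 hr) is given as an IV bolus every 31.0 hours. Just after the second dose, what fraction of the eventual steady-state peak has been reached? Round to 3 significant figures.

0.812

k = ln 2 / 25.7 = 0.02697 hr⁻¹
f_n = 1 − e^(−nkτ) = 1 − e^(−2 × 0.02697 × 31.0) = 1 − e^(−1.672) = 1 − 0.1878 ≈ 0.812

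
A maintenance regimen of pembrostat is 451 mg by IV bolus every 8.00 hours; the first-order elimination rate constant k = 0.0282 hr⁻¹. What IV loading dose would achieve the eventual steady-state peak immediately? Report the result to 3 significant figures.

Accumulation ratio R = 1 / (1 − e^(−kτ)) = 1 / (1 − e^(−0.02820×8.00)) = 1 / (1 − 0.7980) = 4.951
Loading dose = maintenance dose × R = 451 × 4.951 ≈ 2230 mg

2230 mg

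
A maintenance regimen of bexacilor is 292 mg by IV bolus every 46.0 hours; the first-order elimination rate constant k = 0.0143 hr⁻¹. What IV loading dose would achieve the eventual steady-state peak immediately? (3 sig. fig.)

606 mg

Accumulation ratio R = 1 / (1 − e^(−kτ)) = 1 / (1 − e^(−0.01430×46.0)) = 1 / (1 − 0.5180) = 2.075
Loading dose = maintenance dose × R = 292 × 2.075 ≈ 606 mg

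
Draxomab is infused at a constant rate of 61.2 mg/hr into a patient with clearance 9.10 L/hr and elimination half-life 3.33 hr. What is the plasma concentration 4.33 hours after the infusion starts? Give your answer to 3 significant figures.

3.99 µg/mL

Css = rate / CL = 61.2 / 9.10 = 6.725 µg/mL
k = ln 2 / 3.33 = 0.2082 hr⁻¹
C(t) = Css (1 − e^(−kt)) = 6.725 × (1 − e^(−0.9013)) = 6.725 × 0.5940 ≈ 3.99 µg/mL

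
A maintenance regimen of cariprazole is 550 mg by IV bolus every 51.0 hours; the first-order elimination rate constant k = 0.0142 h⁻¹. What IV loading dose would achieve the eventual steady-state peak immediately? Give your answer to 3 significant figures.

Accumulation ratio R = 1 / (1 − e^(−kτ)) = 1 / (1 − e^(−0.01420×51.0)) = 1 / (1 − 0.4847) = 1.941
Loading dose = maintenance dose × R = 550 × 1.941 ≈ 1070 mg

1070 mg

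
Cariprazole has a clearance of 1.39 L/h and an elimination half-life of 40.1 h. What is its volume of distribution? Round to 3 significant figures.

80.4 L

k = ln 2 / t½ = ln 2 / 40.1 = 0.01729 h⁻¹
V = CL / k = 1.39 / 0.01729 ≈ 80.4 L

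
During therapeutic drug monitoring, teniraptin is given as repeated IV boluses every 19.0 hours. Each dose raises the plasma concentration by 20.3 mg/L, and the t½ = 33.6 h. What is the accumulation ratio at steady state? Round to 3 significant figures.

k = ln 2 / 33.6 = 0.02063 h⁻¹
Fraction remaining after one interval: e^(−kτ) = e^(−0.02063 × 19.0) = 0.6757
R = 1 / (1 − 0.6757) = 1 / 0.3243 ≈ 3.08

3.08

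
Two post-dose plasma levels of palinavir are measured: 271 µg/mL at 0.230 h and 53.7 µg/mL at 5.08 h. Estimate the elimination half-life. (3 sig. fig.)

k = ln(C₁/C₂) / (t₂ − t₁) = ln(271/53.7) / (5.08 − 0.230)
  = 1.619 / 4.850 = 0.3338 h⁻¹
t½ = ln 2 / k = ln 2 / 0.3338 ≈ 2.08 hours

2.08 hours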